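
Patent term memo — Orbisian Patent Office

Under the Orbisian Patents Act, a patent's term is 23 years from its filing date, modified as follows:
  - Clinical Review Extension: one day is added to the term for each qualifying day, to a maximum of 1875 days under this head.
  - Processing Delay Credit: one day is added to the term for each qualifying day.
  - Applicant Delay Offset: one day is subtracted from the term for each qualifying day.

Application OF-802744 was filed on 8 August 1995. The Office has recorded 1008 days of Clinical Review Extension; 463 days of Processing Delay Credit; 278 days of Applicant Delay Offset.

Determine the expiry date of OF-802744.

Base term: filing date + 23 years → 8 August 2018.
Clinical Review Extension: 1008 days (within the 1875-day cap) → +1008 days → 12 May 2021.
Processing Delay Credit: +463 days → 18 August 2022.
Applicant Delay Offset: −278 days → 13 November 2021.

November 13, 2021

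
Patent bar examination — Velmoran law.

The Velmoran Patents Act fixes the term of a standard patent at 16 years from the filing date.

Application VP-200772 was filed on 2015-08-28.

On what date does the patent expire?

August 28, 2031

Filing date + 16 years → 28 August 2031.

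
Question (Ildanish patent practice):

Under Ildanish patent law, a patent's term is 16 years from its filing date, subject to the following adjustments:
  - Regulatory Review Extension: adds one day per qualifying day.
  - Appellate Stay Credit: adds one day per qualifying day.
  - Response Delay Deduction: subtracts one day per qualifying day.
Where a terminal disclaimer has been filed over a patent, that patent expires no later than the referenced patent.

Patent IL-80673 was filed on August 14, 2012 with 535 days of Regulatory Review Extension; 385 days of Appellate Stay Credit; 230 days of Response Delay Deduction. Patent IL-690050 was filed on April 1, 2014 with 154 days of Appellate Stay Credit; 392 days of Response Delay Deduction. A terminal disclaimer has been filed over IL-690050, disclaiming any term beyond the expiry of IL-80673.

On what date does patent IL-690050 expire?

August 6, 2029

Natural term of IL-690050:
  Base: filing + 16 years → 1 April 2030.
  Appellate Stay Credit: +154 days → 2 September 2030.
  Response Delay Deduction: −392 days → 6 August 2029.
Expiry of referenced patent IL-80673:
  Base: filing + 16 years → 14 August 2028.
  Regulatory Review Extension: +535 days → 31 January 2030.
  Appellate Stay Credit: +385 days → 20 February 2031.
  Response Delay Deduction: −230 days → 5 July 2030.
Terminal disclaimer: IL-690050 expires on the earlier of 6 August 2029 and 5 July 2030.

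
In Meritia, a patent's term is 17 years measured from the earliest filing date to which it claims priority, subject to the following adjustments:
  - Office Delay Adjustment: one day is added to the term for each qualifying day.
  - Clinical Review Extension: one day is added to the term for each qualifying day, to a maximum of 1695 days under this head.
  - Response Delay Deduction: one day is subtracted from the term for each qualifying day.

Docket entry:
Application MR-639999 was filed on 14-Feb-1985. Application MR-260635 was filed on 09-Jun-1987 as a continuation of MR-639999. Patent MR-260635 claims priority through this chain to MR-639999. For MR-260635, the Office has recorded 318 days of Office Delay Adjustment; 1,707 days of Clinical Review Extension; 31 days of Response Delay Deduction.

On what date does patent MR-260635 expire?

Earliest priority filing: 14 February 1985.
Base term: 14 February 1985 + 17 years → 14 February 2002.
Office Delay Adjustment: +318 days → 29 December 2002.
Clinical Review Extension: 1707 days claimed exceeds the 1695-day cap, so +1695 days → 20 August 2007.
Response Delay Deduction: −31 days → 20 July 2007.

2007-07-20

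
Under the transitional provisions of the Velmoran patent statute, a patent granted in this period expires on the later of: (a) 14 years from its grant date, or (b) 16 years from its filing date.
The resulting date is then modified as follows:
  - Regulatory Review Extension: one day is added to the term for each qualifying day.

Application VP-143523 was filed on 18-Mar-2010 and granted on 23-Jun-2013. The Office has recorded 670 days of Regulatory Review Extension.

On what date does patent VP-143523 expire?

2029-04-23

(a) grant + 14 years → 23 June 2027.
(b) filing + 16 years → 18 March 2026.
Later of the two: 23 June 2027.
Regulatory Review Extension: +670 days → 23 April 2029.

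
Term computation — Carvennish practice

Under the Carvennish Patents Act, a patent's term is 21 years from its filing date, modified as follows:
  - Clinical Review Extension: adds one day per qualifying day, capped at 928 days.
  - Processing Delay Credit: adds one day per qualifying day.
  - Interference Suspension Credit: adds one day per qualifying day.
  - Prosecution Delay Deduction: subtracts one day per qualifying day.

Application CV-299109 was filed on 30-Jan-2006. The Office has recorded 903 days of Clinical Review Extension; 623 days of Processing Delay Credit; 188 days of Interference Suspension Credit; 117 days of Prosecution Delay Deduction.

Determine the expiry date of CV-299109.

2031-06-15

Base term: filing date + 21 years → 30 January 2027.
Clinical Review Extension: 903 days (within the 928-day cap) → +903 days → 21 July 2029.
Processing Delay Credit: +623 days → 5 April 2031.
Interference Suspension Credit: +188 days → 10 October 2031.
Prosecution Delay Deduction: −117 days → 15 June 2031.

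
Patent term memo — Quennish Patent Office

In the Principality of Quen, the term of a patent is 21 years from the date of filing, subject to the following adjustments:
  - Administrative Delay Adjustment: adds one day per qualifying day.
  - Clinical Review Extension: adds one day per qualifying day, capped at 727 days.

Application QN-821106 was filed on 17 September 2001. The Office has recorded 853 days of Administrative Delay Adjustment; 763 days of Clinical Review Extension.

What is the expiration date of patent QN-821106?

Base term: filing date + 21 years → 17 September 2022.
Administrative Delay Adjustment: +853 days → 17 January 2025.
Clinical Review Extension: 763 days claimed exceeds the 727-day cap, so +727 days → 14 January 2027.

2027-01-14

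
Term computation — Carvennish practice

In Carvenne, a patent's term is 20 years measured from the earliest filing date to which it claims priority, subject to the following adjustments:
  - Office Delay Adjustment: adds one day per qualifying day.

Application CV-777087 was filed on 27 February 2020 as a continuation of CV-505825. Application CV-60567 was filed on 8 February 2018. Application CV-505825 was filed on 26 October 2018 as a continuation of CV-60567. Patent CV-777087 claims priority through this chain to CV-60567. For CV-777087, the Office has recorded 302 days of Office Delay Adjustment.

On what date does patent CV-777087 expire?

December 7, 2038

Earliest priority filing: 8 February 2018.
Base term: 8 February 2018 + 20 years → 8 February 2038.
Office Delay Adjustment: +302 days → 7 December 2038.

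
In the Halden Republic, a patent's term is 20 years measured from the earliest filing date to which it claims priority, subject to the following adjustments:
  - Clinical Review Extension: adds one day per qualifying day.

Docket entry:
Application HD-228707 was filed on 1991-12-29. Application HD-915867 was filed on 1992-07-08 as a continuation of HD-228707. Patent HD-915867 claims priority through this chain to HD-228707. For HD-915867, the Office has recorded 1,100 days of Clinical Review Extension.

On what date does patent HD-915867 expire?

2015-01-02

Earliest priority filing: 29 December 1991.
Base term: 29 December 1991 + 20 years → 29 December 2011.
Clinical Review Extension: +1100 days → 2 January 2015.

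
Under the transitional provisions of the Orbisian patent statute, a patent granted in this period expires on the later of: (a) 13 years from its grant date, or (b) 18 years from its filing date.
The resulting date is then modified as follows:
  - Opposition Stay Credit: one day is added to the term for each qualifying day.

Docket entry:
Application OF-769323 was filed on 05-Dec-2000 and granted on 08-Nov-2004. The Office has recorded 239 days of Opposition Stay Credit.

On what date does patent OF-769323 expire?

2019-08-01

(a) grant + 13 years → 8 November 2017.
(b) filing + 18 years → 5 December 2018.
Later of the two: 5 December 2018.
Opposition Stay Credit: +239 days → 1 August 2019.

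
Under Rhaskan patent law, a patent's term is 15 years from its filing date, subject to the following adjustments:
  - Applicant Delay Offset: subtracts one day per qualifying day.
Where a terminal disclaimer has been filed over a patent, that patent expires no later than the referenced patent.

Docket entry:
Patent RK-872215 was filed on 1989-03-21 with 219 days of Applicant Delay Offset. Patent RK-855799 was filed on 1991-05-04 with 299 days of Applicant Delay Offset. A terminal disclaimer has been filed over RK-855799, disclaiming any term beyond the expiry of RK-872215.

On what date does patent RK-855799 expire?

Natural term of RK-855799:
  Base: filing + 15 years → 4 May 2006.
  Applicant Delay Offset: −299 days → 9 July 2005.
Expiry of referenced patent RK-872215:
  Base: filing + 15 years → 21 March 2004.
  Applicant Delay Offset: −219 days → 15 August 2003.
Terminal disclaimer: RK-855799 expires on the earlier of 9 July 2005 and 15 August 2003.

August 15, 2003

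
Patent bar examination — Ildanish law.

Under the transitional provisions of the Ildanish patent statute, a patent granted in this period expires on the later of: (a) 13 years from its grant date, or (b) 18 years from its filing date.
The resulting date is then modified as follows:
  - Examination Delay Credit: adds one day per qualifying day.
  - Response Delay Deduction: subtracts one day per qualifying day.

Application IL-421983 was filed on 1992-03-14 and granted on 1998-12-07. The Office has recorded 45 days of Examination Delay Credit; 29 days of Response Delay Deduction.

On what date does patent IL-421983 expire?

(a) grant + 13 years → 7 December 2011.
(b) filing + 18 years → 14 March 2010.
Later of the two: 7 December 2011.
Examination Delay Credit: +45 days → 21 January 2012.
Response Delay Deduction: −29 days → 23 December 2011.

December 23, 2011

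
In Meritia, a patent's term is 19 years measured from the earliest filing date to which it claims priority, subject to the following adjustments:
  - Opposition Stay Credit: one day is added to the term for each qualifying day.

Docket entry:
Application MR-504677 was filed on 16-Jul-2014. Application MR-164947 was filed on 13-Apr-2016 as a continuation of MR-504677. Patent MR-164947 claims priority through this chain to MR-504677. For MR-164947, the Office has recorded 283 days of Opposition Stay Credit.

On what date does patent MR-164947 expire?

Earliest priority filing: 16 July 2014.
Base term: 16 July 2014 + 19 years → 16 July 2033.
Opposition Stay Credit: +283 days → 25 April 2034.

2034-04-25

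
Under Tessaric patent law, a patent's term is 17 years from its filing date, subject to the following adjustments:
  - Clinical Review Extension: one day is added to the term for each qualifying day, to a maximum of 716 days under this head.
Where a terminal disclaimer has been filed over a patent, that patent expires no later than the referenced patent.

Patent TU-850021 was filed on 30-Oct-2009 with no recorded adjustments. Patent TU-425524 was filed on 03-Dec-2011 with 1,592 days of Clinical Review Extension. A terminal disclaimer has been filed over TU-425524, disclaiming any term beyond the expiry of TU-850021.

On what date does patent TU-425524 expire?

Natural term of TU-425524:
  Base: filing + 17 years → 3 December 2028.
  Clinical Review Extension: 1592 days claimed exceeds the 716-day cap, so +716 days → 19 November 2030.
Expiry of referenced patent TU-850021:
  Base: filing + 17 years → 30 October 2026.
Terminal disclaimer: TU-425524 expires on the earlier of 19 November 2030 and 30 October 2026.

2026-10-30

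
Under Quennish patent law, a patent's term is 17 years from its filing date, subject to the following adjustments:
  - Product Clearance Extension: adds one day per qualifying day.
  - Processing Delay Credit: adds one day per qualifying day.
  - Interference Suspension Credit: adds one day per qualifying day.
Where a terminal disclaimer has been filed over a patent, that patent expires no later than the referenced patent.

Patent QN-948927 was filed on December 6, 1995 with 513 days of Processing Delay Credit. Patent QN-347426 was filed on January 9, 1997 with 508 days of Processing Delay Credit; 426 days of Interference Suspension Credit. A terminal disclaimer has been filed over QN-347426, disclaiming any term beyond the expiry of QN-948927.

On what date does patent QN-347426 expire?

Natural term of QN-347426:
  Base: filing + 17 years → 9 January 2014.
  Processing Delay Credit: +508 days → 1 June 2015.
  Interference Suspension Credit: +426 days → 31 July 2016.
Expiry of referenced patent QN-948927:
  Base: filing + 17 years → 6 December 2012.
  Processing Delay Credit: +513 days → 3 May 2014.
Terminal disclaimer: QN-347426 expires on the earlier of 31 July 2016 and 3 May 2014.

May 3, 2014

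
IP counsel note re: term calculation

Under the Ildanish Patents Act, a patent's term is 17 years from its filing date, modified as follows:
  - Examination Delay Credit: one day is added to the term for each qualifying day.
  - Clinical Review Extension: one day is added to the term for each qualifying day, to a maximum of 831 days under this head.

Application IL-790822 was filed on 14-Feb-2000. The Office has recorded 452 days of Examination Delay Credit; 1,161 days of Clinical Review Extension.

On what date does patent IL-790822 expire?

August 20, 2020

Base term: filing date + 17 years → 14 February 2017.
Examination Delay Credit: +452 days → 12 May 2018.
Clinical Review Extension: 1161 days claimed exceeds the 831-day cap, so +831 days → 20 August 2020.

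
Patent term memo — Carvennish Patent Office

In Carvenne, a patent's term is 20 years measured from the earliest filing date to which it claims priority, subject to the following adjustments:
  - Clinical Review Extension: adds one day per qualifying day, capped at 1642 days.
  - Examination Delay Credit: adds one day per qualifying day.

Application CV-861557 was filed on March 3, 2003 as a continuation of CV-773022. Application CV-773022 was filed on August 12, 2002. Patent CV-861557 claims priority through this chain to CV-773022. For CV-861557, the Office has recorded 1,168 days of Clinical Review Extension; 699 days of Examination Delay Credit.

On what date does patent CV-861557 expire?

Earliest priority filing: 12 August 2002.
Base term: 12 August 2002 + 20 years → 12 August 2022.
Clinical Review Extension: 1168 days (within the 1642-day cap) → +1168 days → 23 October 2025.
Examination Delay Credit: +699 days → 22 September 2027.

September 22, 2027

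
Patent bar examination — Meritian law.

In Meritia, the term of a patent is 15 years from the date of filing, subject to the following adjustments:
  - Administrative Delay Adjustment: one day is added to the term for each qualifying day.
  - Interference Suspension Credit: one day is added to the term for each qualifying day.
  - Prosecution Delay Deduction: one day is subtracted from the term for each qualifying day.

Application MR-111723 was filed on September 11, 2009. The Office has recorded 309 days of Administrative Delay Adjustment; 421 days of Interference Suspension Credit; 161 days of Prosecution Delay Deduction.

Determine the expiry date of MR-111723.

April 3, 2026

Base term: filing date + 15 years → 11 September 2024.
Administrative Delay Adjustment: +309 days → 17 July 2025.
Interference Suspension Credit: +421 days → 11 September 2026.
Prosecution Delay Deduction: −161 days → 3 April 2026.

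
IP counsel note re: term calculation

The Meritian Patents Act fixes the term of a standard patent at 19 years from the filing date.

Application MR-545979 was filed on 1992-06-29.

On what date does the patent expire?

June 29, 2011

Filing date + 19 years → 29 June 2011.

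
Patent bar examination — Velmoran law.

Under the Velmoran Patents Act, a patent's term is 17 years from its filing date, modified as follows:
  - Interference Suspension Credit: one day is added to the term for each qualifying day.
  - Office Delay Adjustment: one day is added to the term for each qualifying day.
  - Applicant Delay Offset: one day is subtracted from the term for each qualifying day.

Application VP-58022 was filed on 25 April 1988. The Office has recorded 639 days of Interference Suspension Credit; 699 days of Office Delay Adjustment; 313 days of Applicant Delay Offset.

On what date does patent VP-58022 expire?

2008-02-14

Base term: filing date + 17 years → 25 April 2005.
Interference Suspension Credit: +639 days → 24 January 2007.
Office Delay Adjustment: +699 days → 23 December 2008.
Applicant Delay Offset: −313 days → 14 February 2008.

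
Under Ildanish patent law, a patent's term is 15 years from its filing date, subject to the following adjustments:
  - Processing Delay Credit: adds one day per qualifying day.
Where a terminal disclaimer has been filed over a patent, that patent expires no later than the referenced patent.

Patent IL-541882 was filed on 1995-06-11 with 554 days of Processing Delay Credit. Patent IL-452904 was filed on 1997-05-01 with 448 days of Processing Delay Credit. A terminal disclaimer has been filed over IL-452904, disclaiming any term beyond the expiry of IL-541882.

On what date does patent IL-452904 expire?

Natural term of IL-452904:
  Base: filing + 15 years → 1 May 2012.
  Processing Delay Credit: +448 days → 23 July 2013.
Expiry of referenced patent IL-541882:
  Base: filing + 15 years → 11 June 2010.
  Processing Delay Credit: +554 days → 17 December 2011.
Terminal disclaimer: IL-452904 expires on the earlier of 23 July 2013 and 17 December 2011.

December 17, 2011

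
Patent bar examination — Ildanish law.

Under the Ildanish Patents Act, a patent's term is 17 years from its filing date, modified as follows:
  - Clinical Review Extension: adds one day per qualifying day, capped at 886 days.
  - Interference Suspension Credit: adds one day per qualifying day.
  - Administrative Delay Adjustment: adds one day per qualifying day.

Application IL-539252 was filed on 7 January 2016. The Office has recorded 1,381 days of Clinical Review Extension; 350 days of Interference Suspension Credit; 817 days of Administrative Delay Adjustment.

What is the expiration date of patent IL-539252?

2038-08-22

Base term: filing date + 17 years → 7 January 2033.
Clinical Review Extension: 1381 days claimed exceeds the 886-day cap, so +886 days → 12 June 2035.
Interference Suspension Credit: +350 days → 27 May 2036.
Administrative Delay Adjustment: +817 days → 22 August 2038.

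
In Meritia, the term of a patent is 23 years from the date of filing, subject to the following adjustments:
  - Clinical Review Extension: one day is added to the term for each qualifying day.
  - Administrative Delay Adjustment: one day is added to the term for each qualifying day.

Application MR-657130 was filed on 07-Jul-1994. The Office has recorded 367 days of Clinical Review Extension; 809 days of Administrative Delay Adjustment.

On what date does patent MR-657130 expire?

Base term: filing date + 23 years → 7 July 2017.
Clinical Review Extension: +367 days → 9 July 2018.
Administrative Delay Adjustment: +809 days → 25 September 2020.

September 25, 2020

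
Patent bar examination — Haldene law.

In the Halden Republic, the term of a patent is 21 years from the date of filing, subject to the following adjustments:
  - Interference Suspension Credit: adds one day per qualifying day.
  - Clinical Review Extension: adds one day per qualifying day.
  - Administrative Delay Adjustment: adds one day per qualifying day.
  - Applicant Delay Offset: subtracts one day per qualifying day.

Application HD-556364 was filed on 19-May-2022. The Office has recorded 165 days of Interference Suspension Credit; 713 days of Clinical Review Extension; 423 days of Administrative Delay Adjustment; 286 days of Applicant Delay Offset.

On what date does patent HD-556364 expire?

Base term: filing date + 21 years → 19 May 2043.
Interference Suspension Credit: +165 days → 31 October 2043.
Clinical Review Extension: +713 days → 13 October 2045.
Administrative Delay Adjustment: +423 days → 10 December 2046.
Applicant Delay Offset: −286 days → 27 February 2046.

2046-02-27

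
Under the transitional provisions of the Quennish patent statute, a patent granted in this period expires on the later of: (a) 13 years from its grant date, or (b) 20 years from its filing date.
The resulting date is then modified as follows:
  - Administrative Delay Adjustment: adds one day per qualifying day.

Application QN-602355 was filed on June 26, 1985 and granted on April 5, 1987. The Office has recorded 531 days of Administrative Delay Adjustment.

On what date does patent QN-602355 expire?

December 9, 2006

(a) grant + 13 years → 5 April 2000.
(b) filing + 20 years → 26 June 2005.
Later of the two: 26 June 2005.
Administrative Delay Adjustment: +531 days → 9 December 2006.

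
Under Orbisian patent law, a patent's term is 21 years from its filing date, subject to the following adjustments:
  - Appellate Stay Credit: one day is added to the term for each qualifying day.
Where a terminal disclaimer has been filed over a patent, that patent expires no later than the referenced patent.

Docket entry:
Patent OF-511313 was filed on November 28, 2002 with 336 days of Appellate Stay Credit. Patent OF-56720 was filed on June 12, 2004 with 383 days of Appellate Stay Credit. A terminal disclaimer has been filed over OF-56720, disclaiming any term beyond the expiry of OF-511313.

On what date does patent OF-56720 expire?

Natural term of OF-56720:
  Base: filing + 21 years → 12 June 2025.
  Appellate Stay Credit: +383 days → 30 June 2026.
Expiry of referenced patent OF-511313:
  Base: filing + 21 years → 28 November 2023.
  Appellate Stay Credit: +336 days → 29 October 2024.
Terminal disclaimer: OF-56720 expires on the earlier of 30 June 2026 and 29 October 2024.

2024-10-29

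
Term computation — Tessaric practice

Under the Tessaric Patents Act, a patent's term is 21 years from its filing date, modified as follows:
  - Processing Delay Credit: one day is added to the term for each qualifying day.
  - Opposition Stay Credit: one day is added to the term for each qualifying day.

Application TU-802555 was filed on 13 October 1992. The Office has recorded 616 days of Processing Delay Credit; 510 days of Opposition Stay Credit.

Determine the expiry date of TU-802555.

Base term: filing date + 21 years → 13 October 2013.
Processing Delay Credit: +616 days → 21 June 2015.
Opposition Stay Credit: +510 days → 12 November 2016.

2016-11-12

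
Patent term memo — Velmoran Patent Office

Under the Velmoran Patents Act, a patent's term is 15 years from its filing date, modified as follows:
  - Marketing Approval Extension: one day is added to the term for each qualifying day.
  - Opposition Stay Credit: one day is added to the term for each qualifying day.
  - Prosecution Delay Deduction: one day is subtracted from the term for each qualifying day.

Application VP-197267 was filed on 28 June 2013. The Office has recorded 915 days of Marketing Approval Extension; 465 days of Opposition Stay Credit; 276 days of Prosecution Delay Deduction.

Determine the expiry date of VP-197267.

July 7, 2031

Base term: filing date + 15 years → 28 June 2028.
Marketing Approval Extension: +915 days → 30 December 2030.
Opposition Stay Credit: +465 days → 8 April 2032.
Prosecution Delay Deduction: −276 days → 7 July 2031.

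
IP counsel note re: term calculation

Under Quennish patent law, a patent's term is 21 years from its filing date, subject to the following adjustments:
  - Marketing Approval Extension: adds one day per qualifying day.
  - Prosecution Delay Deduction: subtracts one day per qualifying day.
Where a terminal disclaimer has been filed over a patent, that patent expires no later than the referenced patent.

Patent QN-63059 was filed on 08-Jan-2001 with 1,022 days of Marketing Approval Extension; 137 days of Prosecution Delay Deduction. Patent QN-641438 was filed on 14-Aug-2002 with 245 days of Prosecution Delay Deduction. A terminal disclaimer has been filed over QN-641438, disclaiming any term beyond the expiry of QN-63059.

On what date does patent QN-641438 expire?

Natural term of QN-641438:
  Base: filing + 21 years → 14 August 2023.
  Prosecution Delay Deduction: −245 days → 12 December 2022.
Expiry of referenced patent QN-63059:
  Base: filing + 21 years → 8 January 2022.
  Marketing Approval Extension: +1022 days → 26 October 2024.
  Prosecution Delay Deduction: −137 days → 11 June 2024.
Terminal disclaimer: QN-641438 expires on the earlier of 12 December 2022 and 11 June 2024.

December 12, 2022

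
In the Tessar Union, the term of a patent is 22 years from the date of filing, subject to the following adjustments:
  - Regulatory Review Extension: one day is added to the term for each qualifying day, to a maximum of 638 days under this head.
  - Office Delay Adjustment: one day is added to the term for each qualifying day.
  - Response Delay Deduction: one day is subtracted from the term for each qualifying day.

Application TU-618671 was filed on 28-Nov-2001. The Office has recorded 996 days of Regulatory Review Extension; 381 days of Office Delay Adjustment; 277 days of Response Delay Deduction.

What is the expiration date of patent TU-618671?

December 9, 2025

Base term: filing date + 22 years → 28 November 2023.
Regulatory Review Extension: 996 days claimed exceeds the 638-day cap, so +638 days → 27 August 2025.
Office Delay Adjustment: +381 days → 12 September 2026.
Response Delay Deduction: −277 days → 9 December 2025.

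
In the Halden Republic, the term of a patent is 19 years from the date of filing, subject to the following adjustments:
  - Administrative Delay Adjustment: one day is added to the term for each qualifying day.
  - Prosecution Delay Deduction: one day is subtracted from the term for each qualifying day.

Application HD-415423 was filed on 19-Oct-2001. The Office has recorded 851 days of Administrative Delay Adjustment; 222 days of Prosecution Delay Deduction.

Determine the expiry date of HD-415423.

2022-07-10

Base term: filing date + 19 years → 19 October 2020.
Administrative Delay Adjustment: +851 days → 17 February 2023.
Prosecution Delay Deduction: −222 days → 10 July 2022.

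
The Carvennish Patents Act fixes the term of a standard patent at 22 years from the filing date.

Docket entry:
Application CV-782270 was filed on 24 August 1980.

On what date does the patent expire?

Filing date + 22 years → 24 August 2002.

2002-08-24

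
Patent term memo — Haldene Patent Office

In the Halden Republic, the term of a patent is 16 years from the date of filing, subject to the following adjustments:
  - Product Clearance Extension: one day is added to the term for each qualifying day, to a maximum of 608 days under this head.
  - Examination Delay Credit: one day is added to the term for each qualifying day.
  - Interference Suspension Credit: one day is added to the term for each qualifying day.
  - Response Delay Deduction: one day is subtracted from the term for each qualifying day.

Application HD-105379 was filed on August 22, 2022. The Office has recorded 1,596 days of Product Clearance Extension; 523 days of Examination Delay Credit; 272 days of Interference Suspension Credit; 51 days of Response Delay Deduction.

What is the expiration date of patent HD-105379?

Base term: filing date + 16 years → 22 August 2038.
Product Clearance Extension: 1596 days claimed exceeds the 608-day cap, so +608 days → 21 April 2040.
Examination Delay Credit: +523 days → 26 September 2041.
Interference Suspension Credit: +272 days → 25 June 2042.
Response Delay Deduction: −51 days → 5 May 2042.

2042-05-05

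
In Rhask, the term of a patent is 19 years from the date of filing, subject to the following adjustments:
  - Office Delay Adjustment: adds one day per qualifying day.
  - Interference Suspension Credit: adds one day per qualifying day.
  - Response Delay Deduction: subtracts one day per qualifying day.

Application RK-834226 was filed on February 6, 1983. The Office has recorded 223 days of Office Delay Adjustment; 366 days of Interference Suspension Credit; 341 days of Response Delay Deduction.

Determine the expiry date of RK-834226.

Base term: filing date + 19 years → 6 February 2002.
Office Delay Adjustment: +223 days → 17 September 2002.
Interference Suspension Credit: +366 days → 18 September 2003.
Response Delay Deduction: −341 days → 12 October 2002.

2002-10-12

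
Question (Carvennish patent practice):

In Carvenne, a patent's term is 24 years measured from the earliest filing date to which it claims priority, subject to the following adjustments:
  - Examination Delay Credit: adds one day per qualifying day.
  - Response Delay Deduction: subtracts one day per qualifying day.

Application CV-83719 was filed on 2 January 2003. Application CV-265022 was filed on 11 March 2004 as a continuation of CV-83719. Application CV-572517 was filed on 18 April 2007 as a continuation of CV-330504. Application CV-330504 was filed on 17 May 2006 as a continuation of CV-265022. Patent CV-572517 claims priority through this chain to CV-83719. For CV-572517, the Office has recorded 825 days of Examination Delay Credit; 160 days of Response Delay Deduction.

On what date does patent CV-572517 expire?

2028-10-28

Earliest priority filing: 2 January 2003.
Base term: 2 January 2003 + 24 years → 2 January 2027.
Examination Delay Credit: +825 days → 6 April 2029.
Response Delay Deduction: −160 days → 28 October 2028.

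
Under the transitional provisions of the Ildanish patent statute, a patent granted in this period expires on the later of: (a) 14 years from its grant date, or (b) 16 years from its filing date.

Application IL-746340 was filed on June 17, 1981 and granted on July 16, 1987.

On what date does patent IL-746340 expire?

July 16, 2001

(a) grant + 14 years → 16 July 2001.
(b) filing + 16 years → 17 June 1997.
Later of the two: 16 July 2001.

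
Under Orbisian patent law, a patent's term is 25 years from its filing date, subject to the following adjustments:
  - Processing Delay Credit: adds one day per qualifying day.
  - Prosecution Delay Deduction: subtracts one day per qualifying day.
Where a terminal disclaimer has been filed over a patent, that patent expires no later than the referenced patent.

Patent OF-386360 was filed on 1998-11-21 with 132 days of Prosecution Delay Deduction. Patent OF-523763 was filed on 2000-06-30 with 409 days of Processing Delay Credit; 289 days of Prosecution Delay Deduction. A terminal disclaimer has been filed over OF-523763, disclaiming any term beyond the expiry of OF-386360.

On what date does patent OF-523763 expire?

July 12, 2023

Natural term of OF-523763:
  Base: filing + 25 years → 30 June 2025.
  Processing Delay Credit: +409 days → 13 August 2026.
  Prosecution Delay Deduction: −289 days → 28 October 2025.
Expiry of referenced patent OF-386360:
  Base: filing + 25 years → 21 November 2023.
  Prosecution Delay Deduction: −132 days → 12 July 2023.
Terminal disclaimer: OF-523763 expires on the earlier of 28 October 2025 and 12 July 2023.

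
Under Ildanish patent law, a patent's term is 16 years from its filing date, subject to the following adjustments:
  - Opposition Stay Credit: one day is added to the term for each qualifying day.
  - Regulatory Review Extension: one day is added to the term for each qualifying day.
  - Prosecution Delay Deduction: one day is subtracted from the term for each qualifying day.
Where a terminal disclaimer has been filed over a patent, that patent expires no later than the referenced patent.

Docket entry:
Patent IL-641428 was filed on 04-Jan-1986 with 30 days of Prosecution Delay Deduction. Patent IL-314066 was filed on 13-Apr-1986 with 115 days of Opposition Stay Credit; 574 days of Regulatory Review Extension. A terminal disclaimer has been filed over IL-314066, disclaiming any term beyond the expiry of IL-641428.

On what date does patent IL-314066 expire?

Natural term of IL-314066:
  Base: filing + 16 years → 13 April 2002.
  Opposition Stay Credit: +115 days → 6 August 2002.
  Regulatory Review Extension: +574 days → 2 March 2004.
Expiry of referenced patent IL-641428:
  Base: filing + 16 years → 4 January 2002.
  Prosecution Delay Deduction: −30 days → 5 December 2001.
Terminal disclaimer: IL-314066 expires on the earlier of 2 March 2004 and 5 December 2001.

December 5, 2001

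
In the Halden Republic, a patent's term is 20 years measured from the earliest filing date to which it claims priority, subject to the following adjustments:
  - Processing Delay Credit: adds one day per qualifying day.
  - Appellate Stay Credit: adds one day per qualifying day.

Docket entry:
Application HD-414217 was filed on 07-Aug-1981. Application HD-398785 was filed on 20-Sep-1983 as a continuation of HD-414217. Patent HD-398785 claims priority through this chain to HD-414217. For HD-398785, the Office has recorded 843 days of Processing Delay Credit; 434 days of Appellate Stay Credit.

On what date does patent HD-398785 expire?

2005-02-04

Earliest priority filing: 7 August 1981.
Base term: 7 August 1981 + 20 years → 7 August 2001.
Processing Delay Credit: +843 days → 28 November 2003.
Appellate Stay Credit: +434 days → 4 February 2005.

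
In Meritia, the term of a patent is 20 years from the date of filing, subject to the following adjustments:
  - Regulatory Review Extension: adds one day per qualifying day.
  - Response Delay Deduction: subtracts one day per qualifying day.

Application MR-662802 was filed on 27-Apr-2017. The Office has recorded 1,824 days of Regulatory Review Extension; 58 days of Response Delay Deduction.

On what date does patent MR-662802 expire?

February 26, 2042

Base term: filing date + 20 years → 27 April 2037.
Regulatory Review Extension: +1824 days → 25 April 2042.
Response Delay Deduction: −58 days → 26 February 2042.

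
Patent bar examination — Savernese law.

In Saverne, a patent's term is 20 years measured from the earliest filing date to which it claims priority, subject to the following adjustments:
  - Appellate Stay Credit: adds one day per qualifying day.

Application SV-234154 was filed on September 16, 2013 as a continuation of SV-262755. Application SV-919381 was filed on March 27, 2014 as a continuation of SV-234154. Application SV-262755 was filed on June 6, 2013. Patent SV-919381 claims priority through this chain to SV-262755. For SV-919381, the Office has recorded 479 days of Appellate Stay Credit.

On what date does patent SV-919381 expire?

2034-09-28

Earliest priority filing: 6 June 2013.
Base term: 6 June 2013 + 20 years → 6 June 2033.
Appellate Stay Credit: +479 days → 28 September 2034.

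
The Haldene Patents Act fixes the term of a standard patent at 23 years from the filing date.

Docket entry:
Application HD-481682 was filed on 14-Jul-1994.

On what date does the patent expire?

2017-07-14

Filing date + 23 years → 14 July 2017.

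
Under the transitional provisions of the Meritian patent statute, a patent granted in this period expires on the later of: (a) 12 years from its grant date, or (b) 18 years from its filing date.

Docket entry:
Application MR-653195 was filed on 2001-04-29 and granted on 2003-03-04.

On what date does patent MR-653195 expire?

April 29, 2019

(a) grant + 12 years → 4 March 2015.
(b) filing + 18 years → 29 April 2019.
Later of the two: 29 April 2019.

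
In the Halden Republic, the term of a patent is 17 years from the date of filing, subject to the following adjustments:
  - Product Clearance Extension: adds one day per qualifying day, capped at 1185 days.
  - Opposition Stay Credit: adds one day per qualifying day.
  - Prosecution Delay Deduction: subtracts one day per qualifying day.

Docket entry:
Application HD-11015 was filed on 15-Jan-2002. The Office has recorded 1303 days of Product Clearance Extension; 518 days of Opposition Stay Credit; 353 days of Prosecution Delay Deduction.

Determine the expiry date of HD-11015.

September 26, 2022

Base term: filing date + 17 years → 15 January 2019.
Product Clearance Extension: 1303 days claimed exceeds the 1185-day cap, so +1185 days → 14 April 2022.
Opposition Stay Credit: +518 days → 14 September 2023.
Prosecution Delay Deduction: −353 days → 26 September 2022.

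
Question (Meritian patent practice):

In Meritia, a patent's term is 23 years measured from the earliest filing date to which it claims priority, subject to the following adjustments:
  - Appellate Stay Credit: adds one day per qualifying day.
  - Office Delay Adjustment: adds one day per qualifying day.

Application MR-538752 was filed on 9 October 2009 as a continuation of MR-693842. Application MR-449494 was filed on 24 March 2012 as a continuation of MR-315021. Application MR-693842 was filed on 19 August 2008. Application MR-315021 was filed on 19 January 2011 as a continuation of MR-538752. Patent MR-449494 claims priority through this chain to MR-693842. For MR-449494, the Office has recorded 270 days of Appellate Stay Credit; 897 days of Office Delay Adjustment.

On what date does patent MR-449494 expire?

October 29, 2034

Earliest priority filing: 19 August 2008.
Base term: 19 August 2008 + 23 years → 19 August 2031.
Appellate Stay Credit: +270 days → 15 May 2032.
Office Delay Adjustment: +897 days → 29 October 2034.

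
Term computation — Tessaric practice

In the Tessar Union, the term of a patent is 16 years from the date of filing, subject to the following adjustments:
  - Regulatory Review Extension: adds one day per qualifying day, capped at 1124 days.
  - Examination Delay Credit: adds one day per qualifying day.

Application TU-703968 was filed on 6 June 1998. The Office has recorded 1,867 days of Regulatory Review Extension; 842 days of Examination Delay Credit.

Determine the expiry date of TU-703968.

October 24, 2019

Base term: filing date + 16 years → 6 June 2014.
Regulatory Review Extension: 1867 days claimed exceeds the 1124-day cap, so +1124 days → 4 July 2017.
Examination Delay Credit: +842 days → 24 October 2019.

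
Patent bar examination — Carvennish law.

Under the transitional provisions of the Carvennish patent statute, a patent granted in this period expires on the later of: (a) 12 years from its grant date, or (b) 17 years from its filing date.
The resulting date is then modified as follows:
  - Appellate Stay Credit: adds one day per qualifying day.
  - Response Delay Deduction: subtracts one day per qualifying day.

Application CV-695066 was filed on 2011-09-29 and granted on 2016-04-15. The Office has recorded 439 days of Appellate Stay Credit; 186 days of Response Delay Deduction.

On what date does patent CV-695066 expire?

2029-06-09

(a) grant + 12 years → 15 April 2028.
(b) filing + 17 years → 29 September 2028.
Later of the two: 29 September 2028.
Appellate Stay Credit: +439 days → 12 December 2029.
Response Delay Deduction: −186 days → 9 June 2029.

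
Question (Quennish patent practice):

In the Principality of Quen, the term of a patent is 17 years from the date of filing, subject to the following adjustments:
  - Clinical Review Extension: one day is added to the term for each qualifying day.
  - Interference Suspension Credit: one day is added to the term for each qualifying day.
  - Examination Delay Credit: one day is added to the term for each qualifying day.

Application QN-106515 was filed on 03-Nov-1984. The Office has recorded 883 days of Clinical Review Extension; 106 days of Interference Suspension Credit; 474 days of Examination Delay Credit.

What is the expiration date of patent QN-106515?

2005-11-05

Base term: filing date + 17 years → 3 November 2001.
Clinical Review Extension: +883 days → 4 April 2004.
Interference Suspension Credit: +106 days → 19 July 2004.
Examination Delay Credit: +474 days → 5 November 2005.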